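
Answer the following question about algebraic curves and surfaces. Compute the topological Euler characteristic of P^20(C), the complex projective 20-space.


The complex projective space P^20 has one cell in each even real dimension 0, 2, ..., 40.
The cohomology groups are H^{2k}(P^20) = Z for k = 0,...,20, and 0 otherwise.
Euler characteristic = sum of Betti numbers = 1 per even-dimensional cohomology group.
chi(P^20) = 20 + 1 = 21

21


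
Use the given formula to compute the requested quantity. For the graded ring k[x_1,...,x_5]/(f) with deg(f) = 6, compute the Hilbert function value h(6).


For R = k[x_1,...,x_n]/(f) with f homogeneous of degree e:
The Hilbert series is (1 - t^e)/(1 - t)^n.
So h(d) = C(d+n-1, n-1) - C(d-e+n-1, n-1) for d >= e.
With n=5, e=6, d=6:
C(6+5-1, 5-1) = C(10, 4) = 210
C(6-6+5-1, 5-1) = C(4, 4) = 1
h(6) = 210 - 1 = 209

209


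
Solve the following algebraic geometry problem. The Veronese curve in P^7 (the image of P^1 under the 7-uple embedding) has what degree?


The rational normal curve in P^7 is the image of P^1 under the 7-uple Veronese.
A general hyperplane in P^7 pulls back to a degree-7 form on P^1, which has 7 zeros,
so the curve meets a general hyperplane in 7 points. Degree = 7.

7


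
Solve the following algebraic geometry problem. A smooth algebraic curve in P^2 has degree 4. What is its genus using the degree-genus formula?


Using the genus formula for smooth plane curves:
g = (d-1)(d-2)/2
g = (4-1)(4-2)/2
g = 3*2/2
g = 6/2 = 3

3


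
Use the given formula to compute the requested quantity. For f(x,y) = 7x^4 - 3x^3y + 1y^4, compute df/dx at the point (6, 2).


df/dx = 4*7*x^3 + 3*(-3)*x^2*y
At (6,2): 4*7*6^3 + 3*(-3)*6^2*2
= 6048 - 648
= 5400

5400


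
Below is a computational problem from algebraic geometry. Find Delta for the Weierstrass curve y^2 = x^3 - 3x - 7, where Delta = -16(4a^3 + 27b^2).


Compute each component:
4a^3 = 4*(-3)^3 = 4*(-27) = -108
27b^2 = 27*(-7)^2 = 27*49 = 1323
4a^3 + 27b^2 = -108 + 1323 = 1215
Delta = -16*1215 = -19440

-19440


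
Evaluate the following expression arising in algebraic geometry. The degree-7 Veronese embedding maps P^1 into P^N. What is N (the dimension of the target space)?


The Veronese embedding v_d: P^n -> P^N maps each point to all
degree-d monomials in n+1 homogeneous coordinates.
N = C(n+d, d) - 1
N = C(1+7, 7) - 1
N = C(8, 7) - 1
C(8, 7) = 8
N = 8 - 1 = 7

7


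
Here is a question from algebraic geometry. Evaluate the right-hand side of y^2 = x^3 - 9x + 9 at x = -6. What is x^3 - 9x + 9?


Compute x^3 - 9x + 9 at x = -6:
x^3 = (-6)^3 = -216
(-9)*x = (-9)*(-6) = 54
Sum: -216 + 54 + 9 = -153

-153


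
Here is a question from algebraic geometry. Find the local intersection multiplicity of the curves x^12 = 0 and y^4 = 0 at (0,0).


The intersection multiplicity of V(x^a) and V(y^b) at the origin is:
I(O; V(x^12), V(y^4)) = dim_k(k[x,y]/(x^12, y^4))
A basis for k[x,y]/(x^12, y^4) is the set of monomials x^i * y^j
where 0 <= i < 12 and 0 <= j < 4.
The number of such monomials is 12 * 4 = 48

48


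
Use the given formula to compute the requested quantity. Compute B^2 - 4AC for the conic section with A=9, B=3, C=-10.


The discriminant of a conic Ax^2 + Bxy + Cy^2 + ... = 0 is B^2 - 4AC.
B^2 = 3^2 = 9
4AC = 4*9*(-10) = -360
Discriminant = 9 + 360 = 369

369


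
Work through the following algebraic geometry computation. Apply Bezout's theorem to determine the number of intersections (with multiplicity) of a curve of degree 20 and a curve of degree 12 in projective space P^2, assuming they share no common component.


Bezout's theorem states the intersection count equals the product of degrees.
Intersection count = 20 * 12 = 240

240


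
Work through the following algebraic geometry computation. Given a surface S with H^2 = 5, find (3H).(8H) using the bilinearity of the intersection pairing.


Using bilinearity of the intersection pairing on a surface S:
(aH).(bH) = ab * (H.H)
We have H^2 = 5.
D.E = (3H).(8H) = 3*8*5
= 24*5
= 120

120


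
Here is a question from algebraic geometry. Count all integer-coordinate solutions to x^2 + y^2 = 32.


Systematically check integer values of x where x^2 <= 32.
For each valid x, check if 32 - x^2 is a perfect square.
x=4: 32 - 16 = 16, sqrt = 4 (valid)
Total integer solutions found: 4

4


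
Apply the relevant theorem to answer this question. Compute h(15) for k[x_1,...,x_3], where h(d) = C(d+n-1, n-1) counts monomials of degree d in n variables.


The Hilbert function for the polynomial ring in 3 variables is:
h(d) = C(d+n-1, n-1)
h(15) = C(15+3-1, 3-1) = C(17, 2)
= 17! / (2! * 15!)
= 136

136


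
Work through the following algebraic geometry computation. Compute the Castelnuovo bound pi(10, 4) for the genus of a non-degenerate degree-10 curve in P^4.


Castelnuovo's bound: write d - 1 = m(r-1) + epsilon with 0 <= epsilon < r-1.
d - 1 = 10 - 1 = 9
r - 1 = 4 - 1 = 3
9 = 3*3 + 0, so m = 3, epsilon = 0
pi(d, r) = m(m-1)(r-1)/2 + m*epsilon
= 3*2*3/2 + 3*0
= 18/2 + 0
= 9 + 0 = 9

9


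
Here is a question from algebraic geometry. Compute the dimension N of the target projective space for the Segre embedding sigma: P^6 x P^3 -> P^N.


The Segre embedding maps P^m x P^n into P^N via
all products of coordinates from each factor.
N = (m+1)(n+1) - 1
N = (6+1)(3+1) - 1
N = 7*4 - 1
N = 28 - 1 = 27

27


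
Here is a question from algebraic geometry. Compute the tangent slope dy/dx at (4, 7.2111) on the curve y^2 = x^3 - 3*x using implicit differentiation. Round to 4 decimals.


Using implicit differentiation of y^2 = x^3 - 3*x:
2y * dy/dx = 3x^2 - 3
dy/dx = (3x^2 - 3)/(2y)
Numerator: 3*4^2 - 3 = 45
Denominator: 2*7.2111 = 14.4222
dy/dx = 45/14.4222 = 3.1202

3.1202


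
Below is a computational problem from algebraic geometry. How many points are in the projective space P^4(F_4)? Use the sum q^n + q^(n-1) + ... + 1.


P^4(F_4) has (q^(n+1) - 1)/(q - 1) points.
= 4^4 + 4^3 + 4^2 + 4^1 + 4^0
= 256 + 64 + 16 + 4 + 1
= 341

341


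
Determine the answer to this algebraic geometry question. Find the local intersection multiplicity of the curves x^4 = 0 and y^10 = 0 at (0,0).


The intersection multiplicity of V(x^a) and V(y^b) at the origin is:
I(O; V(x^4), V(y^10)) = dim_k(k[x,y]/(x^4, y^10))
A basis for k[x,y]/(x^4, y^10) is the set of monomials x^i * y^j
where 0 <= i < 4 and 0 <= j < 10.
The number of such monomials is 4 * 10 = 40

40


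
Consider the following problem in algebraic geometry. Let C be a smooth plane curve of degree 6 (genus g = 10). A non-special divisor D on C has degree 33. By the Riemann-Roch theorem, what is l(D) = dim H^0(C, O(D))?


First, compute the genus of a smooth plane curve of degree 6:
g = (d-1)(d-2)/2 = (6-1)(6-2)/2 = 10
For a non-special divisor D (i.e., h^1(D) = 0), Riemann-Roch gives:
l(D) = deg(D) - g + 1
Since deg(D) = 33 >= 2g - 1 = 19, D is non-special.
l(D) = 33 - 10 + 1 = 24

24


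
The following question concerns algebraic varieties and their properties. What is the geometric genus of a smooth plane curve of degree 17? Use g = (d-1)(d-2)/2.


Using the genus formula for smooth plane curves:
g = (d-1)(d-2)/2
g = (17-1)(17-2)/2
g = 16*15/2
g = 240/2 = 120

120


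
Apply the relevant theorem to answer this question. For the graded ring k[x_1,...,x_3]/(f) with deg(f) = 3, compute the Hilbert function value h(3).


For R = k[x_1,...,x_n]/(f) with f homogeneous of degree e:
The Hilbert series is (1 - t^e)/(1 - t)^n.
So h(d) = C(d+n-1, n-1) - C(d-e+n-1, n-1) for d >= e.
With n=3, e=3, d=3:
C(3+3-1, 3-1) = C(5, 2) = 10
C(3-3+3-1, 3-1) = C(2, 2) = 1
h(3) = 10 - 1 = 9

9


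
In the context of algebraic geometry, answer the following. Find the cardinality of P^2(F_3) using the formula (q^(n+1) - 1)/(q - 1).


P^2(F_3) has (q^(n+1) - 1)/(q - 1) points.
= 3^2 + 3^1 + 3^0
= 9 + 3 + 1
= 13

13


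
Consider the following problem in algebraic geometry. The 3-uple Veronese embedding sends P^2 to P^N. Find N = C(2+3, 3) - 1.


The Veronese embedding v_d: P^n -> P^N maps each point to all
degree-d monomials in n+1 homogeneous coordinates.
N = C(n+d, d) - 1
N = C(2+3, 3) - 1
N = C(5, 3) - 1
C(5, 3) = 10
N = 10 - 1 = 9

9


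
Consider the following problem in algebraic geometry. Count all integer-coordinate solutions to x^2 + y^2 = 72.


Systematically check integer values of x where x^2 <= 72.
For each valid x, check if 72 - x^2 is a perfect square.
x=6: 72 - 36 = 36, sqrt = 6 (valid)
Total integer solutions found: 4

4


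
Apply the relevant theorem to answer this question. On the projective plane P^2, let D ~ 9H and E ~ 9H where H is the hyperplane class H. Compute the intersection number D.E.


Using bilinearity of the intersection pairing on the projective plane P^2:
(aH).(bH) = ab * (H.H)
We have H^2 = 1 (Bezout).
D.E = (9H).(9H) = 9*9*1
= 81*1
= 81

81


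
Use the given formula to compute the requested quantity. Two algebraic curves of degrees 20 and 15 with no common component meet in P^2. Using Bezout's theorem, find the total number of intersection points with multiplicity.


Bezout's theorem states the intersection count equals the product of degrees.
Intersection count = 20 * 15 = 300

300


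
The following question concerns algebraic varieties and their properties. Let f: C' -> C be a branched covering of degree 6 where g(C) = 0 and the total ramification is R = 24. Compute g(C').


Riemann-Hurwitz formula: 2g' - 2 = d(2g - 2) + R
Given: d = 6, g = 0, R = 24
2g' - 2 = 6*(2*0 - 2) + 24
2g' - 2 = 6*(-2) + 24
2g' - 2 = -12 + 24 = 12
2g' = 14
g' = 7

7


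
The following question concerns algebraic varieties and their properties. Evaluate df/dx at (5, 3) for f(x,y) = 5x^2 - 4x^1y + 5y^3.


df/dx = 2*5*x^1 + 1*(-4)*x^0*y
At (5,3): 2*5*5^1 + 1*(-4)*5^0*3
= 50 - 12
= 38

38


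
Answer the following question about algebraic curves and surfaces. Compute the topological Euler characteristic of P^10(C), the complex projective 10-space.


The complex projective space P^10 has one cell in each even real dimension 0, 2, ..., 20.
The cohomology groups are H^{2k}(P^10) = Z for k = 0,...,10, and 0 otherwise.
Euler characteristic = sum of Betti numbers = 1 per even-dimensional cohomology group.
chi(P^10) = 10 + 1 = 11

11


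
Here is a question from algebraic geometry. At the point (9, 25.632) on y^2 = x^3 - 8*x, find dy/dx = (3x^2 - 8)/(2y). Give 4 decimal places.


Using implicit differentiation of y^2 = x^3 - 8*x:
2y * dy/dx = 3x^2 - 8
dy/dx = (3x^2 - 8)/(2y)
Numerator: 3*9^2 - 8 = 235
Denominator: 2*25.632 = 51.264
dy/dx = 235/51.264 = 4.5841

4.5841


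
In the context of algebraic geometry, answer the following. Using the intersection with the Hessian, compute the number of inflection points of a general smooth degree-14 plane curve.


For a general smooth plane curve C of degree d, the inflection points are
the intersection of C with its Hessian curve, which has degree 3(d-2).
By Bezout, the total intersection number is d * 3(d-2) = 14 * 36 = 504.
For a general curve every flex is ordinary, so each contributes
multiplicity 1 to C·Hess(C), and the number of distinct inflection
points is 3d(d-2).
Inflection points = 3*14*(14-2) = 3*14*12 = 504

504


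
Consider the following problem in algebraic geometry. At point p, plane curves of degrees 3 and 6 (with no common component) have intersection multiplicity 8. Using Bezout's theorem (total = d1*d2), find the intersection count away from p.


By Bezout's theorem, the total intersection number is d1 * d2.
Total = 3 * 6 = 18
Intersection multiplicity at p = 8
Remaining intersections = 18 - 8 = 10

10


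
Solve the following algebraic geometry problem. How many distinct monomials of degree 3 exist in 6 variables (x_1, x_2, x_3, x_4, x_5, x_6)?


The number of degree-3 monomials in 6 variables is C(d+n-1, n-1).
= C(3+6-1, 6-1) = C(8, 5)
= 56

56


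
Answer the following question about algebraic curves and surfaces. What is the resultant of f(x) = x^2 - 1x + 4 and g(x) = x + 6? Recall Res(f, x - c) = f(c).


For Res(f, x - c), we evaluate f at x = c.
f(-6) = (-6)^2 - 1*(-6) + 4
= 36 + 6 + 4
= 42 + 4 = 46
Res(f, g) = 46

46


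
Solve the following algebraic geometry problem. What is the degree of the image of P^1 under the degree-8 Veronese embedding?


The Veronese variety v_8(P^1) has degree d^r.
d^r = 8^1 = 8

8


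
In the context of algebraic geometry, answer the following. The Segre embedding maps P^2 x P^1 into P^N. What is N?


The Segre embedding maps P^m x P^n into P^N via
all products of coordinates from each factor.
N = (m+1)(n+1) - 1
N = (2+1)(1+1) - 1
N = 3*2 - 1
N = 6 - 1 = 5

5


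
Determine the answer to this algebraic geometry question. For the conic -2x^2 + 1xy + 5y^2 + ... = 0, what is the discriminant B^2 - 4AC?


The discriminant of a conic Ax^2 + Bxy + Cy^2 + ... = 0 is B^2 - 4AC.
B^2 = 1^2 = 1
4AC = 4*(-2)*5 = -40
Discriminant = 1 + 40 = 41

41


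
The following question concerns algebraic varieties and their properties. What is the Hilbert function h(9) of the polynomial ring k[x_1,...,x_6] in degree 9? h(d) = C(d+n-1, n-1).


The Hilbert function for the polynomial ring in 6 variables is:
h(d) = C(d+n-1, n-1)
h(9) = C(9+6-1, 6-1) = C(14, 5)
= 14! / (5! * 9!)
= 2002

2002


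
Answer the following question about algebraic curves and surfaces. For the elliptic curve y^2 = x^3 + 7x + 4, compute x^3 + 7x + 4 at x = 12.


Compute x^3 + 7x + 4 at x = 12:
x^3 = 12^3 = 1728
7*x = 7*12 = 84
Sum: 1728 + 84 + 4 = 1816

1816


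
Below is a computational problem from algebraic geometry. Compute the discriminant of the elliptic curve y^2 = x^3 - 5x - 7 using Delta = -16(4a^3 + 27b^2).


Compute each component:
4a^3 = 4*(-5)^3 = 4*(-125) = -500
27b^2 = 27*(-7)^2 = 27*49 = 1323
4a^3 + 27b^2 = -500 + 1323 = 823
Delta = -16*823 = -13168

-13168


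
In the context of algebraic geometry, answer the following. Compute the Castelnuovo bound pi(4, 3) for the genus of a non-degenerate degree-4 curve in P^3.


Castelnuovo's bound: write d - 1 = m(r-1) + epsilon with 0 <= epsilon < r-1.
d - 1 = 4 - 1 = 3
r - 1 = 3 - 1 = 2
3 = 1*2 + 1, so m = 1, epsilon = 1
pi(d, r) = m(m-1)(r-1)/2 + m*epsilon
= 1*0*2/2 + 1*1
= 0/2 + 1
= 0 + 1 = 1

1


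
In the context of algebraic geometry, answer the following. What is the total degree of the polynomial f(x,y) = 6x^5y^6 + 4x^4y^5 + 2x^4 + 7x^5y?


Examine each term for its total degree (sum of exponents).
  Term '6x^5y^6' has total degree 5+6 = 11.
  Term '4x^4y^5' has total degree 4+5 = 9.
  Term '2x^4' has total degree 4+0 = 4.
  Term '7x^5y' has total degree 5+1 = 6.
The maximum total degree among all terms is 11.

11


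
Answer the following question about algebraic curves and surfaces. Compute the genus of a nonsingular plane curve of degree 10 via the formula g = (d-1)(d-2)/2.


Using the genus formula for smooth plane curves:
g = (d-1)(d-2)/2
g = (10-1)(10-2)/2
g = 9*8/2
g = 72/2 = 36

36


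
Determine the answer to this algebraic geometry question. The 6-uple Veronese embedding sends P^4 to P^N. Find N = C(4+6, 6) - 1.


The Veronese embedding v_d: P^n -> P^N maps each point to all
degree-d monomials in n+1 homogeneous coordinates.
N = C(n+d, d) - 1
N = C(4+6, 6) - 1
N = C(10, 6) - 1
C(10, 6) = 210
N = 210 - 1 = 209

209


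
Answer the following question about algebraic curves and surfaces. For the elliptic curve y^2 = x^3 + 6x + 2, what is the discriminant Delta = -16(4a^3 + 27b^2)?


Compute each component:
4a^3 = 4*6^3 = 4*216 = 864
27b^2 = 27*2^2 = 27*4 = 108
4a^3 + 27b^2 = 864 + 108 = 972
Delta = -16*972 = -15552

-15552


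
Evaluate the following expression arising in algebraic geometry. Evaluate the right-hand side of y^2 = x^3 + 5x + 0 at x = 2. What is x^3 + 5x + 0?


Compute x^3 + 5x + 0 at x = 2:
x^3 = 2^3 = 8
5*x = 5*2 = 10
Sum: 8 + 10 + 0 = 18

18


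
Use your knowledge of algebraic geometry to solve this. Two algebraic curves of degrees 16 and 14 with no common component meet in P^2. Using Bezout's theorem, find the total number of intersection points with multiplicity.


Bezout's theorem states the intersection count equals the product of degrees.
Intersection count = 16 * 14 = 224

224


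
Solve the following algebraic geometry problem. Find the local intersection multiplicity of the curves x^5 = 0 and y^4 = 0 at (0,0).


The intersection multiplicity of V(x^a) and V(y^b) at the origin is:
I(O; V(x^5), V(y^4)) = dim_k(k[x,y]/(x^5, y^4))
A basis for k[x,y]/(x^5, y^4) is the set of monomials x^i * y^j
where 0 <= i < 5 and 0 <= j < 4.
The number of such monomials is 5 * 4 = 20

20


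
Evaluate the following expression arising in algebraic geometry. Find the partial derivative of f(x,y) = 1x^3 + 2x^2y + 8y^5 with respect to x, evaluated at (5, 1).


df/dx = 3*1*x^2 + 2*2*x^1*y
At (5,1): 3*1*5^2 + 2*2*5^1*1
= 75 + 20
= 95

95


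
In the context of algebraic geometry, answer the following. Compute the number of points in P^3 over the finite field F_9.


P^3(F_9) has (q^(n+1) - 1)/(q - 1) points.
= 9^3 + 9^2 + 9^1 + 9^0
= 729 + 81 + 9 + 1
= 820

820


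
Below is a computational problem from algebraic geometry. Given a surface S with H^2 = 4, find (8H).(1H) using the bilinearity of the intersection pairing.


Using bilinearity of the intersection pairing on a surface S:
(aH).(bH) = ab * (H.H)
We have H^2 = 4.
D.E = (8H).(1H) = 8*1*4
= 8*4
= 32

32


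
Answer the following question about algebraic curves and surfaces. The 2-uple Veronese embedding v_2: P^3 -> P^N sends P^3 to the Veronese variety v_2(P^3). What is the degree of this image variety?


The Veronese variety v_2(P^3) has degree d^r.
d^r = 2^3 = 8

8


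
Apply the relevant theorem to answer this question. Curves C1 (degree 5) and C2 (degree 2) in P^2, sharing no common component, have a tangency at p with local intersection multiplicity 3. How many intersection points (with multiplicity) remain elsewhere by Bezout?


By Bezout's theorem, the total intersection number is d1 * d2.
Total = 5 * 2 = 10
Intersection multiplicity at p = 3
Remaining intersections = 10 - 3 = 7

7


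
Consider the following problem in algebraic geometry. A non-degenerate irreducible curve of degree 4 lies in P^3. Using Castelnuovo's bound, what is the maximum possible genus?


Castelnuovo's bound: write d - 1 = m(r-1) + epsilon with 0 <= epsilon < r-1.
d - 1 = 4 - 1 = 3
r - 1 = 3 - 1 = 2
3 = 1*2 + 1, so m = 1, epsilon = 1
pi(d, r) = m(m-1)(r-1)/2 + m*epsilon
= 1*0*2/2 + 1*1
= 0/2 + 1
= 0 + 1 = 1

1


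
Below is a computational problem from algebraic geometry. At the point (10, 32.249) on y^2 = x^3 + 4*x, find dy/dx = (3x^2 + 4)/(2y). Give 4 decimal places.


Using implicit differentiation of y^2 = x^3 + 4*x:
2y * dy/dx = 3x^2 + 4
dy/dx = (3x^2 + 4)/(2y)
Numerator: 3*10^2 + 4 = 304
Denominator: 2*32.249 = 64.498
dy/dx = 304/64.498 = 4.7133

4.7133


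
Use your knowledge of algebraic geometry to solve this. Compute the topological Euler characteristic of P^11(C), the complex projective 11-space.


The complex projective space P^11 has one cell in each even real dimension 0, 2, ..., 22.
The cohomology groups are H^{2k}(P^11) = Z for k = 0,...,11, and 0 otherwise.
Euler characteristic = sum of Betti numbers = 1 per even-dimensional cohomology group.
chi(P^11) = 11 + 1 = 12

12


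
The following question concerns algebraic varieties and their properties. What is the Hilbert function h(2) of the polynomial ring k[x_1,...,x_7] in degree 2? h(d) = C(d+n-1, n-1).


The Hilbert function for the polynomial ring in 7 variables is:
h(d) = C(d+n-1, n-1)
h(2) = C(2+7-1, 7-1) = C(8, 6)
= 8! / (6! * 2!)
= 28

28


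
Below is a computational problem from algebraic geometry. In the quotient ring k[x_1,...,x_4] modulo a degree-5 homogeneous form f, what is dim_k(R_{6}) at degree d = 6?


For R = k[x_1,...,x_n]/(f) with f homogeneous of degree e:
The Hilbert series is (1 - t^e)/(1 - t)^n.
So h(d) = C(d+n-1, n-1) - C(d-e+n-1, n-1) for d >= e.
With n=4, e=5, d=6:
C(6+4-1, 4-1) = C(9, 3) = 84
C(6-5+4-1, 4-1) = C(4, 3) = 4
h(6) = 84 - 4 = 80

80


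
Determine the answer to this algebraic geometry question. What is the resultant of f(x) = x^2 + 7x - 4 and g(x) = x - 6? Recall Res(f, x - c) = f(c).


For Res(f, x - c), we evaluate f at x = c.
f(6) = 6^2 + 7*6 - 4
= 36 + 42 - 4
= 78 - 4 = 74
Res(f, g) = 74

74


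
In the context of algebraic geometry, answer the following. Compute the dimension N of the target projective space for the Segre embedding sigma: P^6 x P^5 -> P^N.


The Segre embedding maps P^m x P^n into P^N via
all products of coordinates from each factor.
N = (m+1)(n+1) - 1
N = (6+1)(5+1) - 1
N = 7*6 - 1
N = 42 - 1 = 41

41


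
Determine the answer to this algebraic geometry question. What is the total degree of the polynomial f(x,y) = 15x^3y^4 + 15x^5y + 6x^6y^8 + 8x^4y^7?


Examine each term for its total degree (sum of exponents).
  Term '15x^3y^4' has total degree 3+4 = 7.
  Term '15x^5y' has total degree 5+1 = 6.
  Term '6x^6y^8' has total degree 6+8 = 14.
  Term '8x^4y^7' has total degree 4+7 = 11.
The maximum total degree among all terms is 14.

14


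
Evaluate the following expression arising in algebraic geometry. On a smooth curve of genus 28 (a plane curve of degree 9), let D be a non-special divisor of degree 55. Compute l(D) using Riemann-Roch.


First, compute the genus of a smooth plane curve of degree 9:
g = (d-1)(d-2)/2 = (9-1)(9-2)/2 = 28
For a non-special divisor D (i.e., h^1(D) = 0), Riemann-Roch gives:
l(D) = deg(D) - g + 1
Since deg(D) = 55 >= 2g - 1 = 55, D is non-special.
l(D) = 55 - 28 + 1 = 28

28


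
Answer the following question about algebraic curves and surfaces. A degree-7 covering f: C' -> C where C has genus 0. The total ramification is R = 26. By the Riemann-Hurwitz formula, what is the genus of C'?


Riemann-Hurwitz formula: 2g' - 2 = d(2g - 2) + R
Given: d = 7, g = 0, R = 26
2g' - 2 = 7*(2*0 - 2) + 26
2g' - 2 = 7*(-2) + 26
2g' - 2 = -14 + 26 = 12
2g' = 14
g' = 7

7


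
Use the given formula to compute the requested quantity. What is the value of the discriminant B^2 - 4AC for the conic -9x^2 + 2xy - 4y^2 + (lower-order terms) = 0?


The discriminant of a conic Ax^2 + Bxy + Cy^2 + ... = 0 is B^2 - 4AC.
B^2 = 2^2 = 4
4AC = 4*(-9)*(-4) = 144
Discriminant = 4 - 144 = -140

-140


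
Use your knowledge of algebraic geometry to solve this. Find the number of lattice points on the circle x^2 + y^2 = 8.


Systematically check integer values of x where x^2 <= 8.
For each valid x, check if 8 - x^2 is a perfect square.
x=2: 8 - 4 = 4, sqrt = 2 (valid)
Total integer solutions found: 4

4


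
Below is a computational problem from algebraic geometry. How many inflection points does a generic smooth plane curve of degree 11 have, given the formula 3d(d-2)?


For a general smooth plane curve C of degree d, the inflection points are
the intersection of C with its Hessian curve, which has degree 3(d-2).
By Bezout, the total intersection number is d * 3(d-2) = 11 * 27 = 297.
For a general curve every flex is ordinary, so each contributes
multiplicity 1 to C·Hess(C), and the number of distinct inflection
points is 3d(d-2).
Inflection points = 3*11*(11-2) = 3*11*9 = 297

297


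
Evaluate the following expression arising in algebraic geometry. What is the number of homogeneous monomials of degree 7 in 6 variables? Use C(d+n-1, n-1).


The number of degree-7 monomials in 6 variables is C(d+n-1, n-1).
= C(7+6-1, 6-1) = C(12, 5)
= 792

792


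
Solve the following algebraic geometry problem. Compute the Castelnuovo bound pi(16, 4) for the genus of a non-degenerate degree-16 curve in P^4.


Castelnuovo's bound: write d - 1 = m(r-1) + epsilon with 0 <= epsilon < r-1.
d - 1 = 16 - 1 = 15
r - 1 = 4 - 1 = 3
15 = 5*3 + 0, so m = 5, epsilon = 0
pi(d, r) = m(m-1)(r-1)/2 + m*epsilon
= 5*4*3/2 + 5*0
= 60/2 + 0
= 30 + 0 = 30

30


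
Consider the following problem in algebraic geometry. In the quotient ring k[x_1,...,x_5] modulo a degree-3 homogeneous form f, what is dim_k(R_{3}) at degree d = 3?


For R = k[x_1,...,x_n]/(f) with f homogeneous of degree e:
The Hilbert series is (1 - t^e)/(1 - t)^n.
So h(d) = C(d+n-1, n-1) - C(d-e+n-1, n-1) for d >= e.
With n=5, e=3, d=3:
C(3+5-1, 5-1) = C(7, 4) = 35
C(3-3+5-1, 5-1) = C(4, 4) = 1
h(3) = 35 - 1 = 34

34


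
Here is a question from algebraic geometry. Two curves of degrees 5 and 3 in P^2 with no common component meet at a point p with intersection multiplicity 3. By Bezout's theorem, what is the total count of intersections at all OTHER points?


By Bezout's theorem, the total intersection number is d1 * d2.
Total = 5 * 3 = 15
Intersection multiplicity at p = 3
Remaining intersections = 15 - 3 = 12

12


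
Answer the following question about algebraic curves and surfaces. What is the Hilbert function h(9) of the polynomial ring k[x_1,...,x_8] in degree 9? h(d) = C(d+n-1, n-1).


The Hilbert function for the polynomial ring in 8 variables is:
h(d) = C(d+n-1, n-1)
h(9) = C(9+8-1, 8-1) = C(16, 7)
= 16! / (7! * 9!)
= 11440

11440


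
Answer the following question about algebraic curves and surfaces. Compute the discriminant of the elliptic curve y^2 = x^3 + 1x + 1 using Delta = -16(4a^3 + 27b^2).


Compute each component:
4a^3 = 4*1^3 = 4*1 = 4
27b^2 = 27*1^2 = 27*1 = 27
4a^3 + 27b^2 = 4 + 27 = 31
Delta = -16*31 = -496

-496


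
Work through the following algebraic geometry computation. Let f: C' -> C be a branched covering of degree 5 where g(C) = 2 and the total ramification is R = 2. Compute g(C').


Riemann-Hurwitz formula: 2g' - 2 = d(2g - 2) + R
Given: d = 5, g = 2, R = 2
2g' - 2 = 5*(2*2 - 2) + 2
2g' - 2 = 5*2 + 2
2g' - 2 = 10 + 2 = 12
2g' = 14
g' = 7

7


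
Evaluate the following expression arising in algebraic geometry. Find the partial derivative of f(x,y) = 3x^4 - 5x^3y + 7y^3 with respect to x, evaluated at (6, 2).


df/dx = 4*3*x^3 + 3*(-5)*x^2*y
At (6,2): 4*3*6^3 + 3*(-5)*6^2*2
= 2592 - 1080
= 1512

1512


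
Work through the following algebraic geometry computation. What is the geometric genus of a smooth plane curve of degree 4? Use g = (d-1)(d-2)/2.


Using the genus formula for smooth plane curves:
g = (d-1)(d-2)/2
g = (4-1)(4-2)/2
g = 3*2/2
g = 6/2 = 3

3


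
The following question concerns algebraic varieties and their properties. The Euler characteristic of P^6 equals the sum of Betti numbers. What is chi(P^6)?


The complex projective space P^6 has one cell in each even real dimension 0, 2, ..., 12.
The cohomology groups are H^{2k}(P^6) = Z for k = 0,...,6, and 0 otherwise.
Euler characteristic = sum of Betti numbers = 1 per even-dimensional cohomology group.
chi(P^6) = 6 + 1 = 7

7


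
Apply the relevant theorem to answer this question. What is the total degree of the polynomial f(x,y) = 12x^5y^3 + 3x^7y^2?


Examine each term for its total degree (sum of exponents).
  Term '12x^5y^3' has total degree 5+3 = 8.
  Term '3x^7y^2' has total degree 7+2 = 9.
The maximum total degree among all terms is 9.

9


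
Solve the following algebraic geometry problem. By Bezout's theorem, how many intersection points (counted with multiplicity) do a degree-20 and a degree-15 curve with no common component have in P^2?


Bezout's theorem states the intersection count equals the product of degrees.
Intersection count = 20 * 15 = 300

300


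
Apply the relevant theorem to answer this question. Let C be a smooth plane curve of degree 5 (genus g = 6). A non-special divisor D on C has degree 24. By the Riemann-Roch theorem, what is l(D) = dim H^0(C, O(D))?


First, compute the genus of a smooth plane curve of degree 5:
g = (d-1)(d-2)/2 = (5-1)(5-2)/2 = 6
For a non-special divisor D (i.e., h^1(D) = 0), Riemann-Roch gives:
l(D) = deg(D) - g + 1
Since deg(D) = 24 >= 2g - 1 = 11, D is non-special.
l(D) = 24 - 6 + 1 = 19

19


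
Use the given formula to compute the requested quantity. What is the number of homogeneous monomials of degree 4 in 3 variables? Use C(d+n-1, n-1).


The number of degree-4 monomials in 3 variables is C(d+n-1, n-1).
= C(4+3-1, 3-1) = C(6, 2)
= 15

15


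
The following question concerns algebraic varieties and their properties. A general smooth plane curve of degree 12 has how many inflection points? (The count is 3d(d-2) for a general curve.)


For a general smooth plane curve C of degree d, the inflection points are
the intersection of C with its Hessian curve, which has degree 3(d-2).
By Bezout, the total intersection number is d * 3(d-2) = 12 * 30 = 360.
For a general curve every flex is ordinary, so each contributes
multiplicity 1 to C·Hess(C), and the number of distinct inflection
points is 3d(d-2).
Inflection points = 3*12*(12-2) = 3*12*10 = 360

360


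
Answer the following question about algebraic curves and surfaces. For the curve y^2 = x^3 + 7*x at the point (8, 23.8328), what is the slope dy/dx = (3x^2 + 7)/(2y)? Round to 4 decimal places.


Using implicit differentiation of y^2 = x^3 + 7*x:
2y * dy/dx = 3x^2 + 7
dy/dx = (3x^2 + 7)/(2y)
Numerator: 3*8^2 + 7 = 199
Denominator: 2*23.8328 = 47.6656
dy/dx = 199/47.6656 = 4.1749

4.1749


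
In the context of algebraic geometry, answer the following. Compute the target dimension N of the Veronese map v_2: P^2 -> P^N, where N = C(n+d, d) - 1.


The Veronese embedding v_d: P^n -> P^N maps each point to all
degree-d monomials in n+1 homogeneous coordinates.
N = C(n+d, d) - 1
N = C(2+2, 2) - 1
N = C(4, 2) - 1
C(4, 2) = 6
N = 6 - 1 = 5

5


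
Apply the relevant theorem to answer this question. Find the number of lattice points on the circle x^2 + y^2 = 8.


Systematically check integer values of x where x^2 <= 8.
For each valid x, check if 8 - x^2 is a perfect square.
x=2: 8 - 4 = 4, sqrt = 2 (valid)
Total integer solutions found: 4

4


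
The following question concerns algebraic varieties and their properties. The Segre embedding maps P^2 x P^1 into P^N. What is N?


The Segre embedding maps P^m x P^n into P^N via
all products of coordinates from each factor.
N = (m+1)(n+1) - 1
N = (2+1)(1+1) - 1
N = 3*2 - 1
N = 6 - 1 = 5

5


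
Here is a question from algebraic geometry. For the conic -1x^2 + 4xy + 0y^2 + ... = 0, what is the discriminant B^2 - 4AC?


The discriminant of a conic Ax^2 + Bxy + Cy^2 + ... = 0 is B^2 - 4AC.
B^2 = 4^2 = 16
4AC = 4*(-1)*0 = 0
Discriminant = 16 + 0 = 16

16


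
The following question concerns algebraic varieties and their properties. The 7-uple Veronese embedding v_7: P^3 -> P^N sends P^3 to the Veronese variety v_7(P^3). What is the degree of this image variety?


The Veronese variety v_7(P^3) has degree d^r.
d^r = 7^3 = 343

343


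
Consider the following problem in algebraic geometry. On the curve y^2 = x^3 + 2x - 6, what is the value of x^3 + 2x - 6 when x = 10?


Compute x^3 + 2x - 6 at x = 10:
x^3 = 10^3 = 1000
2*x = 2*10 = 20
Sum: 1000 + 20 - 6 = 1014

1014


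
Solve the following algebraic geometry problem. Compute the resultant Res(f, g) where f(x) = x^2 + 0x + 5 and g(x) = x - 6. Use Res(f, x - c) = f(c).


For Res(f, x - c), we evaluate f at x = c.
f(6) = 6^2 + 0*6 + 5
= 36 + 0 + 5
= 36 + 5 = 41
Res(f, g) = 41

41


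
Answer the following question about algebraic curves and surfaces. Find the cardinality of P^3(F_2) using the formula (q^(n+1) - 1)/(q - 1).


P^3(F_2) has (q^(n+1) - 1)/(q - 1) points.
= 2^3 + 2^2 + 2^1 + 2^0
= 8 + 4 + 2 + 1
= 15

15


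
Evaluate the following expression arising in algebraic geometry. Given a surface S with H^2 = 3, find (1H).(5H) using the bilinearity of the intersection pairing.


Using bilinearity of the intersection pairing on a surface S:
(aH).(bH) = ab * (H.H)
We have H^2 = 3.
D.E = (1H).(5H) = 1*5*3
= 5*3
= 15

15


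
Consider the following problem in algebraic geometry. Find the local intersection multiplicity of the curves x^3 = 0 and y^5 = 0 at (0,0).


The intersection multiplicity of V(x^a) and V(y^b) at the origin is:
I(O; V(x^3), V(y^5)) = dim_k(k[x,y]/(x^3, y^5))
A basis for k[x,y]/(x^3, y^5) is the set of monomials x^i * y^j
where 0 <= i < 3 and 0 <= j < 5.
The number of such monomials is 3 * 5 = 15

15


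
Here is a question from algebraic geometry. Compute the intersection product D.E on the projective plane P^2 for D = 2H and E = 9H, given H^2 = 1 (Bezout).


Using bilinearity of the intersection pairing on the projective plane P^2:
(aH).(bH) = ab * (H.H)
We have H^2 = 1 (Bezout).
D.E = (2H).(9H) = 2*9*1
= 18*1
= 18

18


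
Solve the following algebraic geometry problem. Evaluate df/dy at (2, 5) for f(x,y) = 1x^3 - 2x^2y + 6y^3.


df/dy = (-2)*x^2 + 3*6*y^2
At (2,5): (-2)*2^2 + 3*6*5^2
= -8 + 450
= 442

442


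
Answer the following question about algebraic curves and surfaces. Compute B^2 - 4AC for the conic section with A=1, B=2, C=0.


The discriminant of a conic Ax^2 + Bxy + Cy^2 + ... = 0 is B^2 - 4AC.
B^2 = 2^2 = 4
4AC = 4*1*0 = 0
Discriminant = 4 + 0 = 4

4


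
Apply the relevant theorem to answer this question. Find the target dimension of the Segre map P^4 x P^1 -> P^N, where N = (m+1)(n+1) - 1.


The Segre embedding maps P^m x P^n into P^N via
all products of coordinates from each factor.
N = (m+1)(n+1) - 1
N = (4+1)(1+1) - 1
N = 5*2 - 1
N = 10 - 1 = 9

9


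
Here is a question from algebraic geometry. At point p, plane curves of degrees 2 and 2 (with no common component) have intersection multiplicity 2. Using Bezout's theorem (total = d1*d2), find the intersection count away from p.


By Bezout's theorem, the total intersection number is d1 * d2.
Total = 2 * 2 = 4
Intersection multiplicity at p = 2
Remaining intersections = 4 - 2 = 2

2


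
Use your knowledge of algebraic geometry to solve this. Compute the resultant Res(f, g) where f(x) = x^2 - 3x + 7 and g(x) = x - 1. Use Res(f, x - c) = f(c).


For Res(f, x - c), we evaluate f at x = c.
f(1) = 1^2 - 3*1 + 7
= 1 - 3 + 7
= -2 + 7 = 5
Res(f, g) = 5

5


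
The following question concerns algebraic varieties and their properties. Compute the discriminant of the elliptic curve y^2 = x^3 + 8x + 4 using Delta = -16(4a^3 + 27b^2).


Compute each component:
4a^3 = 4*8^3 = 4*512 = 2048
27b^2 = 27*4^2 = 27*16 = 432
4a^3 + 27b^2 = 2048 + 432 = 2480
Delta = -16*2480 = -39680

-39680


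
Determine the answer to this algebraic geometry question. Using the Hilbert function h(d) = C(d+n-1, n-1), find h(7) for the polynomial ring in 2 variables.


The Hilbert function for the polynomial ring in 2 variables is:
h(d) = C(d+n-1, n-1)
h(7) = C(7+2-1, 2-1) = C(8, 1)
= 8! / (1! * 7!)
= 8

8


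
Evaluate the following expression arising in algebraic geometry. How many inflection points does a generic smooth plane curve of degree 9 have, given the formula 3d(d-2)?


For a general smooth plane curve C of degree d, the inflection points are
the intersection of C with its Hessian curve, which has degree 3(d-2).
By Bezout, the total intersection number is d * 3(d-2) = 9 * 21 = 189.
For a general curve every flex is ordinary, so each contributes
multiplicity 1 to C·Hess(C), and the number of distinct inflection
points is 3d(d-2).
Inflection points = 3*9*(9-2) = 3*9*7 = 189

189


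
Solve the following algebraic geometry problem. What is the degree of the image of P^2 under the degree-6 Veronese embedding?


The Veronese variety v_6(P^2) has degree d^r.
d^r = 6^2 = 36

36


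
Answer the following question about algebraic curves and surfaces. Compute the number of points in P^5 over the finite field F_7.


P^5(F_7) has (q^(n+1) - 1)/(q - 1) points.
= 7^5 + 7^4 + 7^3 + 7^2 + 7^1 + 7^0
= 16807 + 2401 + 343 + 49 + 7 + 1
= 19608

19608


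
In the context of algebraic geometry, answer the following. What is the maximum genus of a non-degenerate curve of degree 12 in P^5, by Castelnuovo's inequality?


Castelnuovo's bound: write d - 1 = m(r-1) + epsilon with 0 <= epsilon < r-1.
d - 1 = 12 - 1 = 11
r - 1 = 5 - 1 = 4
11 = 2*4 + 3, so m = 2, epsilon = 3
pi(d, r) = m(m-1)(r-1)/2 + m*epsilon
= 2*1*4/2 + 2*3
= 8/2 + 6
= 4 + 6 = 10

10


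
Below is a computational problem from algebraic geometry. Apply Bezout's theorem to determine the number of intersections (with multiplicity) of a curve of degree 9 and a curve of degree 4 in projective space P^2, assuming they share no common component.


Bezout's theorem states the intersection count equals the product of degrees.
Intersection count = 9 * 4 = 36

36


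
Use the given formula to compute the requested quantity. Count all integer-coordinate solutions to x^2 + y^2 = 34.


Systematically check integer values of x where x^2 <= 34.
For each valid x, check if 34 - x^2 is a perfect square.
x=3: 34 - 9 = 25, sqrt = 5 (valid)
x=5: 34 - 25 = 9, sqrt = 3 (valid)
Total integer solutions found: 8

8


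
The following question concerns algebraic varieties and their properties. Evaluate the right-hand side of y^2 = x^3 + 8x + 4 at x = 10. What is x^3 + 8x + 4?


Compute x^3 + 8x + 4 at x = 10:
x^3 = 10^3 = 1000
8*x = 8*10 = 80
Sum: 1000 + 80 + 4 = 1084

1084


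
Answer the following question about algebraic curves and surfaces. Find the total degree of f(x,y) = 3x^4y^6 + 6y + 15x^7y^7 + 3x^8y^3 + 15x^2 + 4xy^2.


Examine each term for its total degree (sum of exponents).
  Term '3x^4y^6' has total degree 4+6 = 10.
  Term '6y' has total degree 0+1 = 1.
  Term '15x^7y^7' has total degree 7+7 = 14.
  Term '3x^8y^3' has total degree 8+3 = 11.
  Term '15x^2' has total degree 2+0 = 2.
  Term '4xy^2' has total degree 1+2 = 3.
The maximum total degree among all terms is 14.

14


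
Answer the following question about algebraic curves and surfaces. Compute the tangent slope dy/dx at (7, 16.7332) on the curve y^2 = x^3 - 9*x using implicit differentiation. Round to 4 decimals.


Using implicit differentiation of y^2 = x^3 - 9*x:
2y * dy/dx = 3x^2 - 9
dy/dx = (3x^2 - 9)/(2y)
Numerator: 3*7^2 - 9 = 138
Denominator: 2*16.7332 = 33.4664
dy/dx = 138/33.4664 = 4.1235

4.1235


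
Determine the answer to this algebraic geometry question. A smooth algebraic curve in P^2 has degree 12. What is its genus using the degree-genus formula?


Using the genus formula for smooth plane curves:
g = (d-1)(d-2)/2
g = (12-1)(12-2)/2
g = 11*10/2
g = 110/2 = 55

55


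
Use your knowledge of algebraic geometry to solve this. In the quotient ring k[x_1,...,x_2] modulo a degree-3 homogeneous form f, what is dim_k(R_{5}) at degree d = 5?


For R = k[x_1,...,x_n]/(f) with f homogeneous of degree e:
The Hilbert series is (1 - t^e)/(1 - t)^n.
So h(d) = C(d+n-1, n-1) - C(d-e+n-1, n-1) for d >= e.
With n=2, e=3, d=5:
C(5+2-1, 2-1) = C(6, 1) = 6
C(5-3+2-1, 2-1) = C(3, 1) = 3
h(5) = 6 - 3 = 3

3


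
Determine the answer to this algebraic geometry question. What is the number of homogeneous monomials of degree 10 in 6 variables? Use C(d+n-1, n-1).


The number of degree-10 monomials in 6 variables is C(d+n-1, n-1).
= C(10+6-1, 6-1) = C(15, 5)
= 3003

3003


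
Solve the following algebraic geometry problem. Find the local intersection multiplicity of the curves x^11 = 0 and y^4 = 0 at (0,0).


The intersection multiplicity of V(x^a) and V(y^b) at the origin is:
I(O; V(x^11), V(y^4)) = dim_k(k[x,y]/(x^11, y^4))
A basis for k[x,y]/(x^11, y^4) is the set of monomials x^i * y^j
where 0 <= i < 11 and 0 <= j < 4.
The number of such monomials is 11 * 4 = 44

44


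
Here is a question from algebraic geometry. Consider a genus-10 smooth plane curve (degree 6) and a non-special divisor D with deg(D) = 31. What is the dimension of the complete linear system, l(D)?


First, compute the genus of a smooth plane curve of degree 6:
g = (d-1)(d-2)/2 = (6-1)(6-2)/2 = 10
For a non-special divisor D (i.e., h^1(D) = 0), Riemann-Roch gives:
l(D) = deg(D) - g + 1
Since deg(D) = 31 >= 2g - 1 = 19, D is non-special.
l(D) = 31 - 10 + 1 = 22

22


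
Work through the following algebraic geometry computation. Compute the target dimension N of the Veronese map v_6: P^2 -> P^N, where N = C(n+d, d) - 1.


The Veronese embedding v_d: P^n -> P^N maps each point to all
degree-d monomials in n+1 homogeneous coordinates.
N = C(n+d, d) - 1
N = C(2+6, 6) - 1
N = C(8, 6) - 1
C(8, 6) = 28
N = 28 - 1 = 27

27
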